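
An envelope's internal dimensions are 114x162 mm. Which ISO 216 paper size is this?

C6 (114 × 162 mm)

Aspect ratio 162/114 ≈ 1.421 — close to the ISO √2 ≈ 1.414.
In the C-series (envelope sizes, between A and B): C6 = 114 × 162 mm.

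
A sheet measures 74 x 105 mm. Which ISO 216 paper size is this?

Aspect ratio 105/74 ≈ 1.419 — close to the ISO √2 ≈ 1.414.
In the A-series (A0 area = 1 m²): A7 = 74 × 105 mm.

A7 (74 × 105 mm)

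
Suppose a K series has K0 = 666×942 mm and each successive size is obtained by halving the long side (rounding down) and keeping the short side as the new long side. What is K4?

K1 = 471 × 666 mm (from K0 by 1 halving).
K2: ⌊666/2⌋ × 471 = 333 × 471 mm
K3: ⌊471/2⌋ × 333 = 235 × 333 mm
K4: ⌊333/2⌋ × 235 = 166 × 235 mm

166 × 235 mm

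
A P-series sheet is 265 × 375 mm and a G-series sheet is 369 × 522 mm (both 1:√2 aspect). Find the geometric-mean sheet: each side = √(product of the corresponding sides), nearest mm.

313 × 442 mm

Short side: √(265 · 369) = √97785 ≈ 312.7 → 313 mm
Long side: √(375 · 522) = √195750 ≈ 442.4 → 442 mm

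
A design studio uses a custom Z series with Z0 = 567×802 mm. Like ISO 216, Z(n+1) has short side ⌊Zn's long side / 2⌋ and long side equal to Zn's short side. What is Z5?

100 × 141 mm

Z1: ⌊802/2⌋ × 567 = 401 × 567 mm
Z2: ⌊567/2⌋ × 401 = 283 × 401 mm
Z3: ⌊401/2⌋ × 283 = 200 × 283 mm
Z4: ⌊283/2⌋ × 200 = 141 × 200 mm
Z5: ⌊200/2⌋ × 141 = 100 × 141 mm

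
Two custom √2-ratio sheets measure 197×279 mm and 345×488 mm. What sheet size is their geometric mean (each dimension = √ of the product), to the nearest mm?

Short side: √(197 · 345) = √67965 ≈ 260.7 → 261 mm
Long side: √(279 · 488) = √136152 ≈ 369.0 → 369 mm

261 × 369 mm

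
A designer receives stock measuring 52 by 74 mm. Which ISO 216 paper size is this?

A8 (52 × 74 mm)

Aspect ratio 74/52 ≈ 1.423 — close to the ISO √2 ≈ 1.414.
In the A-series (A0 area = 1 m²): A8 = 52 × 74 mm.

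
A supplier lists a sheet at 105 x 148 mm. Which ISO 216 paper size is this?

A6 (105 × 148 mm)

Aspect ratio 148/105 ≈ 1.410 — close to the ISO √2 ≈ 1.414.
In the A-series (A0 area = 1 m²): A6 = 105 × 148 mm.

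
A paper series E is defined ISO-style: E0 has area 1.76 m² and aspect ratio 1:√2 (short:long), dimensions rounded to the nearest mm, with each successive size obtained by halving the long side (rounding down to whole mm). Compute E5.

Let E0's short side be w mm. w · w√2 = 1.76 m² = 1,760,000 mm², so w ≈ 1115.6 mm and w√2 ≈ 1577.7 mm → E0 = 1116 × 1578 mm.
E1: ⌊1578/2⌋ × 1116 = 789 × 1116 mm
E2: ⌊1116/2⌋ × 789 = 558 × 789 mm
E3: ⌊789/2⌋ × 558 = 394 × 558 mm
E4: ⌊558/2⌋ × 394 = 279 × 394 mm
E5: ⌊394/2⌋ × 279 = 197 × 279 mm

197 × 279 mm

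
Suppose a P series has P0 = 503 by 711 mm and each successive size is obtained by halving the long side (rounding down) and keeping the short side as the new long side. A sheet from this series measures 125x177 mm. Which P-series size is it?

P0: 503 × 711 mm
P1: 355 × 503 mm
P2: 251 × 355 mm
P3: 177 × 251 mm
P4: 125 × 177 mm
P5: 88 × 125 mm
→ matches P4.

P4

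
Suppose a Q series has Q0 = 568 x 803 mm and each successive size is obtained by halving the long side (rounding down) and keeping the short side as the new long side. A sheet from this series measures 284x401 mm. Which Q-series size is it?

Q0: 568 × 803 mm
Q1: 401 × 568 mm
Q2: 284 × 401 mm
Q3: 200 × 284 mm
→ matches Q2.

Q2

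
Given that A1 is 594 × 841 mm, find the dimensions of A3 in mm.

A2: ⌊841/2⌋ × 594 = 420 × 594 mm
A3: ⌊594/2⌋ × 420 = 297 × 420 mm

297 × 420 mm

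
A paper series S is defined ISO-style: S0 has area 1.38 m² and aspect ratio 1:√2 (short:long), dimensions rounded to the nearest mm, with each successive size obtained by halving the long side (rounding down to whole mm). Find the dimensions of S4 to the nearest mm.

Let S0's short side be w mm. w · w√2 = 1.38 m² = 1,380,000 mm², so w ≈ 987.8 mm and w√2 ≈ 1397.0 mm → S0 = 988 × 1397 mm.
S1: ⌊1397/2⌋ × 988 = 698 × 988 mm
S2: ⌊988/2⌋ × 698 = 494 × 698 mm
S3: ⌊698/2⌋ × 494 = 349 × 494 mm
S4: ⌊494/2⌋ × 349 = 247 × 349 mm

247 × 349 mm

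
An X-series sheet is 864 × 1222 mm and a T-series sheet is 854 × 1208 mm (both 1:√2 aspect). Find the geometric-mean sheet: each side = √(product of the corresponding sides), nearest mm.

Short side: √(864 · 854) = √737856 ≈ 859.0 → 859 mm
Long side: √(1222 · 1208) = √1476176 ≈ 1215.0 → 1215 mm

859 × 1215 mm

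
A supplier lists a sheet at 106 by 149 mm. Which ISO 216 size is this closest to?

Aspect ratio 149/106 ≈ 1.406 — close to the ISO √2 ≈ 1.414.
In the A-series (A0 area = 1 m²): A6 = 105 × 148 mm.
Off by 2 mm total — nearest standard size.

A6 (105 × 148 mm)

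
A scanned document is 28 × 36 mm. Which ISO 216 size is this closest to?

A10 (26 × 37 mm)

Aspect ratio 36/28 ≈ 1.286 (ISO target is √2 ≈ 1.414).
In the A-series (A0 area = 1 m²): A10 = 26 × 37 mm.
Off by 3 mm total — nearest standard size.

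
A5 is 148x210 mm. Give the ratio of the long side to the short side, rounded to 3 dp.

1.419

210 / 148 = 1.419
ISO 216 targets √2 ≈ 1.414; the +0.005 deviation is from mm rounding.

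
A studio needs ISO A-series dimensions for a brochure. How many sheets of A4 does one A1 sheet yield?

8

Each ISO step halves the sheet: 1 × A1 → 2 × A2 → 4 × A3 → 8 × A4
From A1 to A4 is 3 halving steps: 2^3 = 8.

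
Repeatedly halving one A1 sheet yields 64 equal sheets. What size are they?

64 = 2^6, so 6 halving steps.
A1 → A2 → … → A7 after 6 steps.

A7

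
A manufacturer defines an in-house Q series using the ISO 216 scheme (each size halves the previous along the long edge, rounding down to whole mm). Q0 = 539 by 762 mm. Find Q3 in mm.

190 × 269 mm

Q1: ⌊762/2⌋ × 539 = 381 × 539 mm
Q2: ⌊539/2⌋ × 381 = 269 × 381 mm
Q3: ⌊381/2⌋ × 269 = 190 × 269 mm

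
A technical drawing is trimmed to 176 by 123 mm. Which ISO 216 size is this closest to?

B6 (125 × 176 mm)

Aspect ratio 176/123 ≈ 1.431 (ISO target is √2 ≈ 1.414).
In the B-series (B0 = 1000 × 1414 mm): B6 = 125 × 176 mm.
Off by 2 mm total — nearest standard size.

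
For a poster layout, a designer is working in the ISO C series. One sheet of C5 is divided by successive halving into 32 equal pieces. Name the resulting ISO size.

C10

32 = 2^5, so 5 halving steps.
C5 → C6 → … → C10 after 5 steps.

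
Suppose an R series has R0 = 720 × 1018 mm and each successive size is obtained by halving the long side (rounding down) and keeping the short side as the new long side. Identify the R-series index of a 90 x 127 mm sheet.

R6

R0: 720 × 1018 mm
R1: 509 × 720 mm
R2: 360 × 509 mm
R3: 254 × 360 mm
R4: 180 × 254 mm
R5: 127 × 180 mm
R6: 90 × 127 mm
R7: 63 × 90 mm
→ matches R6.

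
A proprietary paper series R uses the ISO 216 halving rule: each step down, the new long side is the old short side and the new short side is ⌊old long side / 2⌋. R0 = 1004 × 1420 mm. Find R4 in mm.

R1: ⌊1420/2⌋ × 1004 = 710 × 1004 mm
R2: ⌊1004/2⌋ × 710 = 502 × 710 mm
R3: ⌊710/2⌋ × 502 = 355 × 502 mm
R4: ⌊502/2⌋ × 355 = 251 × 355 mm

251 × 355 mm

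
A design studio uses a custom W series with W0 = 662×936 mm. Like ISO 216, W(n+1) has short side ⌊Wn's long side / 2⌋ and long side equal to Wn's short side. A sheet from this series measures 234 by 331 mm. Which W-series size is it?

W0: 662 × 936 mm
W1: 468 × 662 mm
W2: 331 × 468 mm
W3: 234 × 331 mm
W4: 165 × 234 mm
→ matches W3.

W3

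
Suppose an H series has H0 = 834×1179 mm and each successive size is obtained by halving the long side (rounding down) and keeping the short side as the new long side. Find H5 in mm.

147 × 208 mm

H1: ⌊1179/2⌋ × 834 = 589 × 834 mm
H2: ⌊834/2⌋ × 589 = 417 × 589 mm
H3: ⌊589/2⌋ × 417 = 294 × 417 mm
H4: ⌊417/2⌋ × 294 = 208 × 294 mm
H5: ⌊294/2⌋ × 208 = 147 × 208 mm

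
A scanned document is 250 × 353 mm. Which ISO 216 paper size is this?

Aspect ratio 353/250 ≈ 1.412 — close to the ISO √2 ≈ 1.414.
In the B-series (B0 = 1000 × 1414 mm): B4 = 250 × 353 mm.

B4 (250 × 353 mm)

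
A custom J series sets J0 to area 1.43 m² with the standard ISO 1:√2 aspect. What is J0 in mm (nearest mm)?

1006 × 1422 mm

Let the short side be w mm. Then w · w√2 = 1.43 m² = 1,430,000 mm².
w² = 1,430,000/√2, so w ≈ 1005.6 mm; long side = w√2 ≈ 1422.1 mm.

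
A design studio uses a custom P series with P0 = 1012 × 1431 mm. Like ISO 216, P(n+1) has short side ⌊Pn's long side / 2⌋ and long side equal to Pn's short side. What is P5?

178 × 253 mm

P1: ⌊1431/2⌋ × 1012 = 715 × 1012 mm
P2: ⌊1012/2⌋ × 715 = 506 × 715 mm
P3: ⌊715/2⌋ × 506 = 357 × 506 mm
P4: ⌊506/2⌋ × 357 = 253 × 357 mm
P5: ⌊357/2⌋ × 253 = 178 × 253 mm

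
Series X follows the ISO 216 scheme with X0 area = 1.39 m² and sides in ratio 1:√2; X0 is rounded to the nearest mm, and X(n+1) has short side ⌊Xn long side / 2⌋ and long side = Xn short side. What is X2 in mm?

495 × 701 mm

Let X0's short side be w mm. w · w√2 = 1.39 m² = 1,390,000 mm², so w ≈ 991.4 mm and w√2 ≈ 1402.1 mm → X0 = 991 × 1402 mm.
X1: ⌊1402/2⌋ × 991 = 701 × 991 mm
X2: ⌊991/2⌋ × 701 = 495 × 701 mm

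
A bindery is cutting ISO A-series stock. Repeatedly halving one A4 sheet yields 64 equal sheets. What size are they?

64 = 2^6, so 6 halving steps.
A4 → A5 → … → A10 after 6 steps.

A10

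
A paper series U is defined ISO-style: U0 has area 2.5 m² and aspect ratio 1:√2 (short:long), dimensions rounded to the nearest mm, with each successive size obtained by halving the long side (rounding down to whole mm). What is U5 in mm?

235 × 332 mm

Let U0's short side be w mm. w · w√2 = 2.5 m² = 2,500,000 mm², so w ≈ 1329.6 mm and w√2 ≈ 1880.3 mm → U0 = 1330 × 1880 mm.
U1: ⌊1880/2⌋ × 1330 = 940 × 1330 mm
U2: ⌊1330/2⌋ × 940 = 665 × 940 mm
U3: ⌊940/2⌋ × 665 = 470 × 665 mm
U4: ⌊665/2⌋ × 470 = 332 × 470 mm
U5: ⌊470/2⌋ × 332 = 235 × 332 mm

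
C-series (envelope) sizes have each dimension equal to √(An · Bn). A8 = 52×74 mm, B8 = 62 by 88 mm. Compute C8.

57 × 81 mm

Short side: √(52 · 62) = √3224 ≈ 56.8 → 57 mm
Long side: √(74 · 88) = √6512 ≈ 80.7 → 81 mm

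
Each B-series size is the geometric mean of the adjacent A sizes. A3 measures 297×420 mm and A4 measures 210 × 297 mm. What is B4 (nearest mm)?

Short side: √(297 · 210) = √62370 ≈ 249.7 → 250 mm
Long side: √(420 · 297) = √124740 ≈ 353.2 → 353 mm

250 × 353 mm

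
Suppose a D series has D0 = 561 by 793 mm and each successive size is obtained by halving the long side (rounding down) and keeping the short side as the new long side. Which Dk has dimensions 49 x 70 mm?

D7

D0: 561 × 793 mm
D1: 396 × 561 mm
D2: 280 × 396 mm
D3: 198 × 280 mm
D4: 140 × 198 mm
D5: 99 × 140 mm
D6: 70 × 99 mm
D7: 49 × 70 mm
D8: 35 × 49 mm
→ matches D7.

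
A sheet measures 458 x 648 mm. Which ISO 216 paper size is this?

Aspect ratio 648/458 ≈ 1.415 — close to the ISO √2 ≈ 1.414.
In the C-series (envelope sizes, between A and B): C2 = 458 × 648 mm.

C2 (458 × 648 mm)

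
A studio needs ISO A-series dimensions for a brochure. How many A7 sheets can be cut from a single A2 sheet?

32

A2 = 420 × 594 mm; A7 = 74 × 105 mm.
Each halving step doubles the count; 5 steps from A2 to A7.
2^5 = 32.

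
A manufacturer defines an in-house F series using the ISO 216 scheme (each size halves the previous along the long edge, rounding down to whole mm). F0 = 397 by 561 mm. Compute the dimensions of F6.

49 × 70 mm

F1 = 280 × 397 mm (from F0 by 1 halving).
F2: ⌊397/2⌋ × 280 = 198 × 280 mm
F3: ⌊280/2⌋ × 198 = 140 × 198 mm
F4: ⌊198/2⌋ × 140 = 99 × 140 mm
F5: ⌊140/2⌋ × 99 = 70 × 99 mm
F6: ⌊99/2⌋ × 70 = 49 × 70 mm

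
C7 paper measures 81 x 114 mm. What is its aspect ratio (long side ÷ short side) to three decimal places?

1.407

114 / 81 = 1.407
ISO 216 targets √2 ≈ 1.414; the -0.007 deviation is from mm rounding.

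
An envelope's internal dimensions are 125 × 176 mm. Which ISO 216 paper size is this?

Aspect ratio 176/125 ≈ 1.408 — close to the ISO √2 ≈ 1.414.
In the B-series (B0 = 1000 × 1414 mm): B6 = 125 × 176 mm.

B6 (125 × 176 mm)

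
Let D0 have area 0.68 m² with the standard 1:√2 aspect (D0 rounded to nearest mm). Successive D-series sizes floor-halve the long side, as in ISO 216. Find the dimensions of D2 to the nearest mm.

Let D0's short side be w mm. w · w√2 = 0.68 m² = 680,000 mm², so w ≈ 693.4 mm and w√2 ≈ 980.6 mm → D0 = 693 × 981 mm.
D1: ⌊981/2⌋ × 693 = 490 × 693 mm
D2: ⌊693/2⌋ × 490 = 346 × 490 mm

346 × 490 mm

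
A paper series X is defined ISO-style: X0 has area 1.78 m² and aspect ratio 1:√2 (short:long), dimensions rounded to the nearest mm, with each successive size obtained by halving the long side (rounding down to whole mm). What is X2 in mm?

561 × 793 mm

Let X0's short side be w mm. w · w√2 = 1.78 m² = 1,780,000 mm², so w ≈ 1121.9 mm and w√2 ≈ 1586.6 mm → X0 = 1122 × 1587 mm.
X1: ⌊1587/2⌋ × 1122 = 793 × 1122 mm
X2: ⌊1122/2⌋ × 793 = 561 × 793 mm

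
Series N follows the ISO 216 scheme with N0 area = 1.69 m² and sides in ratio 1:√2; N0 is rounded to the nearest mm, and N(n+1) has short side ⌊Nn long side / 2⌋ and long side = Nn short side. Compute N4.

Let N0's short side be w mm. w · w√2 = 1.69 m² = 1,690,000 mm², so w ≈ 1093.2 mm and w√2 ≈ 1546.0 mm → N0 = 1093 × 1546 mm.
N1: ⌊1546/2⌋ × 1093 = 773 × 1093 mm
N2: ⌊1093/2⌋ × 773 = 546 × 773 mm
N3: ⌊773/2⌋ × 546 = 386 × 546 mm
N4: ⌊546/2⌋ × 386 = 273 × 386 mm

273 × 386 mm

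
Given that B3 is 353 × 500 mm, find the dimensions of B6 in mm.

125 × 176 mm

B4: ⌊500/2⌋ × 353 = 250 × 353 mm
B5: ⌊353/2⌋ × 250 = 176 × 250 mm
B6: ⌊250/2⌋ × 176 = 125 × 176 mm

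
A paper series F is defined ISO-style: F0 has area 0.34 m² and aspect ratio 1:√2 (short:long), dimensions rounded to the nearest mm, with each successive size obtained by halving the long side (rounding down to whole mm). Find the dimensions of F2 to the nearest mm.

245 × 346 mm

Let F0's short side be w mm. w · w√2 = 0.34 m² = 340,000 mm², so w ≈ 490.3 mm and w√2 ≈ 693.4 mm → F0 = 490 × 693 mm.
F1: ⌊693/2⌋ × 490 = 346 × 490 mm
F2: ⌊490/2⌋ × 346 = 245 × 346 mm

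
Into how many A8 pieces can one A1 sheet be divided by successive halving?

128

Each ISO step halves the sheet: 1 × A1 → 2 × A2 → 4 × A3 → 8 × A4 → …
From A1 to A8 is 7 halving steps: 2^7 = 128.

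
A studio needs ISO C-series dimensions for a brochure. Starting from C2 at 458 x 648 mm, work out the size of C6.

114 × 162 mm

C3: ⌊648/2⌋ × 458 = 324 × 458 mm
C4: ⌊458/2⌋ × 324 = 229 × 324 mm
C5: ⌊324/2⌋ × 229 = 162 × 229 mm
C6: ⌊229/2⌋ × 162 = 114 × 162 mm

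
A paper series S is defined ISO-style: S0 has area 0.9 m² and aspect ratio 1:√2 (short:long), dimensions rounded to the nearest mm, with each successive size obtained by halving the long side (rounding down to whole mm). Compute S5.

Let S0's short side be w mm. w · w√2 = 0.9 m² = 900,000 mm², so w ≈ 797.7 mm and w√2 ≈ 1128.2 mm → S0 = 798 × 1128 mm.
S1: ⌊1128/2⌋ × 798 = 564 × 798 mm
S2: ⌊798/2⌋ × 564 = 399 × 564 mm
S3: ⌊564/2⌋ × 399 = 282 × 399 mm
S4: ⌊399/2⌋ × 282 = 199 × 282 mm
S5: ⌊282/2⌋ × 199 = 141 × 199 mm

141 × 199 mm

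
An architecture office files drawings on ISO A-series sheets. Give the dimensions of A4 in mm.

210 × 297 mm

A0 = 841 × 1189 mm (A0 has area 1 m², aspect 1:√2).
A1: ⌊1189/2⌋ × 841 = 594 × 841 mm
A2: ⌊841/2⌋ × 594 = 420 × 594 mm
A3: ⌊594/2⌋ × 420 = 297 × 420 mm
A4: ⌊420/2⌋ × 297 = 210 × 297 mm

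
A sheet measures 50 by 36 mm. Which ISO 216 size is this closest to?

A9 (37 × 52 mm)

Aspect ratio 50/36 ≈ 1.389 (ISO target is √2 ≈ 1.414).
In the A-series (A0 area = 1 m²): A9 = 37 × 52 mm.
Off by 3 mm total — nearest standard size.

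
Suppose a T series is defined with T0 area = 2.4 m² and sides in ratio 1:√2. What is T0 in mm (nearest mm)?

1303 × 1842 mm

Let the short side be w mm. Then w · w√2 = 2.4 m² = 2,400,000 mm².
w² = 2,400,000/√2, so w ≈ 1302.7 mm; long side = w√2 ≈ 1842.3 mm.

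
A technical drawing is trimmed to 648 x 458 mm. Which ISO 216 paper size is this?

Aspect ratio 648/458 ≈ 1.415 — close to the ISO √2 ≈ 1.414.
In the C-series (envelope sizes, between A and B): C2 = 458 × 648 mm.

C2 (458 × 648 mm)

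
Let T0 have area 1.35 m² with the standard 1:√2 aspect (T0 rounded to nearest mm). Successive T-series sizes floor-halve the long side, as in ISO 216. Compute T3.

Let T0's short side be w mm. w · w√2 = 1.35 m² = 1,350,000 mm², so w ≈ 977.0 mm and w√2 ≈ 1381.7 mm → T0 = 977 × 1382 mm.
T1: ⌊1382/2⌋ × 977 = 691 × 977 mm
T2: ⌊977/2⌋ × 691 = 488 × 691 mm
T3: ⌊691/2⌋ × 488 = 345 × 488 mm

345 × 488 mm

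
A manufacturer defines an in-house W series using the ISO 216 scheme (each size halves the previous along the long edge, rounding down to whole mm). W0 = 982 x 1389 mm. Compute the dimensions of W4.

245 × 347 mm

W1: ⌊1389/2⌋ × 982 = 694 × 982 mm
W2: ⌊982/2⌋ × 694 = 491 × 694 mm
W3: ⌊694/2⌋ × 491 = 347 × 491 mm
W4: ⌊491/2⌋ × 347 = 245 × 347 mm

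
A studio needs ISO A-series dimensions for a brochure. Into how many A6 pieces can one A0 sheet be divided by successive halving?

A0 = 841 × 1189 mm; A6 = 105 × 148 mm.
Each halving step doubles the count; 6 steps from A0 to A6.
2^6 = 64.

64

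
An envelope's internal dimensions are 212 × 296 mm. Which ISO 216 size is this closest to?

Aspect ratio 296/212 ≈ 1.396 (ISO target is √2 ≈ 1.414).
In the A-series (A0 area = 1 m²): A4 = 210 × 297 mm.
Off by 3 mm total — nearest standard size.

A4 (210 × 297 mm)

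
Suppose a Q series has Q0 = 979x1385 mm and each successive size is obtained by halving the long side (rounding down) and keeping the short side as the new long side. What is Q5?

Q1: ⌊1385/2⌋ × 979 = 692 × 979 mm
Q2: ⌊979/2⌋ × 692 = 489 × 692 mm
Q3: ⌊692/2⌋ × 489 = 346 × 489 mm
Q4: ⌊489/2⌋ × 346 = 244 × 346 mm
Q5: ⌊346/2⌋ × 244 = 173 × 244 mm

173 × 244 mm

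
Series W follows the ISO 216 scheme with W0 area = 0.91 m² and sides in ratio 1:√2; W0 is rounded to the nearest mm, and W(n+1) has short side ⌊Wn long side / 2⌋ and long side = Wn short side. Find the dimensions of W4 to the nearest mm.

200 × 283 mm

Let W0's short side be w mm. w · w√2 = 0.91 m² = 910,000 mm², so w ≈ 802.2 mm and w√2 ≈ 1134.4 mm → W0 = 802 × 1134 mm.
W1: ⌊1134/2⌋ × 802 = 567 × 802 mm
W2: ⌊802/2⌋ × 567 = 401 × 567 mm
W3: ⌊567/2⌋ × 401 = 283 × 401 mm
W4: ⌊401/2⌋ × 283 = 200 × 283 mm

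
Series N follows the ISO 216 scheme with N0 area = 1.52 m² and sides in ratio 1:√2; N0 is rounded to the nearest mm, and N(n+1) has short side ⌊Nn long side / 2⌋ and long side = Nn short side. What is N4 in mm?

Let N0's short side be w mm. w · w√2 = 1.52 m² = 1,520,000 mm², so w ≈ 1036.7 mm and w√2 ≈ 1466.2 mm → N0 = 1037 × 1466 mm.
N1: ⌊1466/2⌋ × 1037 = 733 × 1037 mm
N2: ⌊1037/2⌋ × 733 = 518 × 733 mm
N3: ⌊733/2⌋ × 518 = 366 × 518 mm
N4: ⌊518/2⌋ × 366 = 259 × 366 mm

259 × 366 mm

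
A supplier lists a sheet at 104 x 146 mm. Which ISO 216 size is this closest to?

Aspect ratio 146/104 ≈ 1.404 — close to the ISO √2 ≈ 1.414.
In the A-series (A0 area = 1 m²): A6 = 105 × 148 mm.
Off by 3 mm total — nearest standard size.

A6 (105 × 148 mm)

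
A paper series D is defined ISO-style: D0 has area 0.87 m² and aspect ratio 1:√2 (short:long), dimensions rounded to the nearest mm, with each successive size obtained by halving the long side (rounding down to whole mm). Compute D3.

277 × 392 mm

Let D0's short side be w mm. w · w√2 = 0.87 m² = 870,000 mm², so w ≈ 784.3 mm and w√2 ≈ 1109.2 mm → D0 = 784 × 1109 mm.
D1: ⌊1109/2⌋ × 784 = 554 × 784 mm
D2: ⌊784/2⌋ × 554 = 392 × 554 mm
D3: ⌊554/2⌋ × 392 = 277 × 392 mm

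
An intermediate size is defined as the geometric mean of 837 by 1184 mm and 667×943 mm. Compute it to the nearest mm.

Short side: √(837 · 667) = √558279 ≈ 747.2 → 747 mm
Long side: √(1184 · 943) = √1116512 ≈ 1056.7 → 1057 mm

747 × 1057 mm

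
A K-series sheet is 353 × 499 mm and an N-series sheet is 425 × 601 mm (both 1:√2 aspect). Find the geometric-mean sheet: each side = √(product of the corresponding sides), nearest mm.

Short side: √(353 · 425) = √150025 ≈ 387.3 → 387 mm
Long side: √(499 · 601) = √299899 ≈ 547.6 → 548 mm

387 × 548 mm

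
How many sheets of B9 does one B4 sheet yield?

Each ISO step halves the sheet: 1 × B4 → 2 × B5 → 4 × B6 → 8 × B7 → …
From B4 to B9 is 5 halving steps: 2^5 = 32.

32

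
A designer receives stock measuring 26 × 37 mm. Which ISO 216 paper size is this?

A10 (26 × 37 mm)

Aspect ratio 37/26 ≈ 1.423 — close to the ISO √2 ≈ 1.414.
In the A-series (A0 area = 1 m²): A10 = 26 × 37 mm.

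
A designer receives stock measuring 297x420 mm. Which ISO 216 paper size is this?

A3 (297 × 420 mm)

Aspect ratio 420/297 ≈ 1.414 — close to the ISO √2 ≈ 1.414.
In the A-series (A0 area = 1 m²): A3 = 297 × 420 mm.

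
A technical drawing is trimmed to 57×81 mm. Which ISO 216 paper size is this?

C8 (57 × 81 mm)

Aspect ratio 81/57 ≈ 1.421 — close to the ISO √2 ≈ 1.414.
In the C-series (envelope sizes, between A and B): C8 = 57 × 81 mm.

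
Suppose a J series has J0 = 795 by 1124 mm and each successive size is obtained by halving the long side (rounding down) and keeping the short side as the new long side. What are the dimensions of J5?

140 × 198 mm

J1: ⌊1124/2⌋ × 795 = 562 × 795 mm
J2: ⌊795/2⌋ × 562 = 397 × 562 mm
J3: ⌊562/2⌋ × 397 = 281 × 397 mm
J4: ⌊397/2⌋ × 281 = 198 × 281 mm
J5: ⌊281/2⌋ × 198 = 140 × 198 mm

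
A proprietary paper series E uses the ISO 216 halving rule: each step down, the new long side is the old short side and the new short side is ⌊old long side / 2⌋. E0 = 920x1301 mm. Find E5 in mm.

162 × 230 mm

E1: ⌊1301/2⌋ × 920 = 650 × 920 mm
E2: ⌊920/2⌋ × 650 = 460 × 650 mm
E3: ⌊650/2⌋ × 460 = 325 × 460 mm
E4: ⌊460/2⌋ × 325 = 230 × 325 mm
E5: ⌊325/2⌋ × 230 = 162 × 230 mm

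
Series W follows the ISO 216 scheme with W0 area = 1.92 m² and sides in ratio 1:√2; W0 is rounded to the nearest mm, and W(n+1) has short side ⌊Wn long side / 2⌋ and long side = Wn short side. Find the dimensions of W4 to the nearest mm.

291 × 412 mm

Let W0's short side be w mm. w · w√2 = 1.92 m² = 1,920,000 mm², so w ≈ 1165.2 mm and w√2 ≈ 1647.8 mm → W0 = 1165 × 1648 mm.
W1: ⌊1648/2⌋ × 1165 = 824 × 1165 mm
W2: ⌊1165/2⌋ × 824 = 582 × 824 mm
W3: ⌊824/2⌋ × 582 = 412 × 582 mm
W4: ⌊582/2⌋ × 412 = 291 × 412 mm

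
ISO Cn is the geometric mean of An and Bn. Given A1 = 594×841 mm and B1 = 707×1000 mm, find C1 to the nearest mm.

648 × 917 mm

Short side: √(594 · 707) = √419958 ≈ 648.0 → 648 mm
Long side: √(841 · 1000) = √841000 ≈ 917.1 → 917 mm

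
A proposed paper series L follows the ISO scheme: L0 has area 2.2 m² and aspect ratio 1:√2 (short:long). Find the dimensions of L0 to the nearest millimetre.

1247 × 1764 mm

Let the short side be w mm. Then w · w√2 = 2.2 m² = 2,200,000 mm².
w² = 2,200,000/√2, so w ≈ 1247.3 mm; long side = w√2 ≈ 1763.9 mm.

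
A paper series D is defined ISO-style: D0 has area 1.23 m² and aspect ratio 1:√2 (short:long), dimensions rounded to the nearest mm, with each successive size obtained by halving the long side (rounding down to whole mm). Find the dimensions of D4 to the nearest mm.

233 × 329 mm

Let D0's short side be w mm. w · w√2 = 1.23 m² = 1,230,000 mm², so w ≈ 932.6 mm and w√2 ≈ 1318.9 mm → D0 = 933 × 1319 mm.
D1: ⌊1319/2⌋ × 933 = 659 × 933 mm
D2: ⌊933/2⌋ × 659 = 466 × 659 mm
D3: ⌊659/2⌋ × 466 = 329 × 466 mm
D4: ⌊466/2⌋ × 329 = 233 × 329 mm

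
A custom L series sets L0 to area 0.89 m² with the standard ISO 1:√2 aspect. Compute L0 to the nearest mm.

793 × 1122 mm

Let the short side be w mm. Then w · w√2 = 0.89 m² = 890,000 mm².
w² = 890,000/√2, so w ≈ 793.3 mm; long side = w√2 ≈ 1121.9 mm.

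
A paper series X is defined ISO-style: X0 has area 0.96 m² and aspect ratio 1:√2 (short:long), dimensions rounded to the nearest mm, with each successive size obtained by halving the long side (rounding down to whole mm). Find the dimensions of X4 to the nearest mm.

206 × 291 mm

Let X0's short side be w mm. w · w√2 = 0.96 m² = 960,000 mm², so w ≈ 823.9 mm and w√2 ≈ 1165.2 mm → X0 = 824 × 1165 mm.
X1: ⌊1165/2⌋ × 824 = 582 × 824 mm
X2: ⌊824/2⌋ × 582 = 412 × 582 mm
X3: ⌊582/2⌋ × 412 = 291 × 412 mm
X4: ⌊412/2⌋ × 291 = 206 × 291 mm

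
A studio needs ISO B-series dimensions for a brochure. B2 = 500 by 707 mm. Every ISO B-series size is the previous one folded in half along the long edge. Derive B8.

62 × 88 mm

B3: ⌊707/2⌋ × 500 = 353 × 500 mm
B4: ⌊500/2⌋ × 353 = 250 × 353 mm
B5: ⌊353/2⌋ × 250 = 176 × 250 mm
B6: ⌊250/2⌋ × 176 = 125 × 176 mm
B7: ⌊176/2⌋ × 125 = 88 × 125 mm
B8: ⌊125/2⌋ × 88 = 62 × 88 mm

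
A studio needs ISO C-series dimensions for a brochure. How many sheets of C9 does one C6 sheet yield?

8

C6 = 114 × 162 mm; C9 = 40 × 57 mm.
Each halving step doubles the count; 3 steps from C6 to C9.
2^3 = 8.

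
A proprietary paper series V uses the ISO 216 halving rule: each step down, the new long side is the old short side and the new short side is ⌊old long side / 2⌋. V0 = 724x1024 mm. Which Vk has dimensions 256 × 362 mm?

V3

V0: 724 × 1024 mm
V1: 512 × 724 mm
V2: 362 × 512 mm
V3: 256 × 362 mm
V4: 181 × 256 mm
→ matches V3.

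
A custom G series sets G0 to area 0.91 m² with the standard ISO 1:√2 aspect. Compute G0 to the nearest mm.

Let the short side be w mm. Then w · w√2 = 0.91 m² = 910,000 mm².
w² = 910,000/√2, so w ≈ 802.2 mm; long side = w√2 ≈ 1134.4 mm.

802 × 1134 mm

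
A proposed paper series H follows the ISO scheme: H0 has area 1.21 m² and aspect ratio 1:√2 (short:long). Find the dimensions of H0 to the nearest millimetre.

925 × 1308 mm

Let the short side be w mm. Then w · w√2 = 1.21 m² = 1,210,000 mm².
w² = 1,210,000/√2, so w ≈ 925.0 mm; long side = w√2 ≈ 1308.1 mm.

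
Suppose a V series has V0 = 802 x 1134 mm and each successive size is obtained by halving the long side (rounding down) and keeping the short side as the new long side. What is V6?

100 × 141 mm

V1: ⌊1134/2⌋ × 802 = 567 × 802 mm
V2: ⌊802/2⌋ × 567 = 401 × 567 mm
V3: ⌊567/2⌋ × 401 = 283 × 401 mm
V4: ⌊401/2⌋ × 283 = 200 × 283 mm
V5: ⌊283/2⌋ × 200 = 141 × 200 mm
V6: ⌊200/2⌋ × 141 = 100 × 141 mm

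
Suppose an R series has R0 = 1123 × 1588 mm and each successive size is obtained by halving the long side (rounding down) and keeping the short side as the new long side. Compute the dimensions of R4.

280 × 397 mm

R1 = 794 × 1123 mm (from R0 by 1 halving).
R2: ⌊1123/2⌋ × 794 = 561 × 794 mm
R3: ⌊794/2⌋ × 561 = 397 × 561 mm
R4: ⌊561/2⌋ × 397 = 280 × 397 mm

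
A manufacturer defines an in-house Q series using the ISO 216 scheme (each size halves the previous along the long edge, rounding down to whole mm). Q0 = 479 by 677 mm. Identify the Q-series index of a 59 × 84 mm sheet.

Q0: 479 × 677 mm
Q1: 338 × 479 mm
Q2: 239 × 338 mm
Q3: 169 × 239 mm
Q4: 119 × 169 mm
Q5: 84 × 119 mm
Q6: 59 × 84 mm
Q7: 42 × 59 mm
→ matches Q6.

Q6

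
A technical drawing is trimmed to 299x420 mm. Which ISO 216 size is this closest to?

A3 (297 × 420 mm)

Aspect ratio 420/299 ≈ 1.405 — close to the ISO √2 ≈ 1.414.
In the A-series (A0 area = 1 m²): A3 = 297 × 420 mm.
Off by 2 mm total — nearest standard size.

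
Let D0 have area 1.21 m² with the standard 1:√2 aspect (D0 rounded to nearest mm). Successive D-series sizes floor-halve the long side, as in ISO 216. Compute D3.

Let D0's short side be w mm. w · w√2 = 1.21 m² = 1,210,000 mm², so w ≈ 925.0 mm and w√2 ≈ 1308.1 mm → D0 = 925 × 1308 mm.
D1: ⌊1308/2⌋ × 925 = 654 × 925 mm
D2: ⌊925/2⌋ × 654 = 462 × 654 mm
D3: ⌊654/2⌋ × 462 = 327 × 462 mm

327 × 462 mm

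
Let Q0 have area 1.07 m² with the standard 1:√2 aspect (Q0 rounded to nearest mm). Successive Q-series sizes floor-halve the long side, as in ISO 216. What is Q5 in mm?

Let Q0's short side be w mm. w · w√2 = 1.07 m² = 1,070,000 mm², so w ≈ 869.8 mm and w√2 ≈ 1230.1 mm → Q0 = 870 × 1230 mm.
Q1: ⌊1230/2⌋ × 870 = 615 × 870 mm
Q2: ⌊870/2⌋ × 615 = 435 × 615 mm
Q3: ⌊615/2⌋ × 435 = 307 × 435 mm
Q4: ⌊435/2⌋ × 307 = 217 × 307 mm
Q5: ⌊307/2⌋ × 217 = 153 × 217 mm

153 × 217 mm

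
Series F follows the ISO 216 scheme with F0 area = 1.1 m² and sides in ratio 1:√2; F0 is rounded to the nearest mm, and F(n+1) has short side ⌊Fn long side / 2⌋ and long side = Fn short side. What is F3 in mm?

311 × 441 mm

Let F0's short side be w mm. w · w√2 = 1.1 m² = 1,100,000 mm², so w ≈ 881.9 mm and w√2 ≈ 1247.3 mm → F0 = 882 × 1247 mm.
F1: ⌊1247/2⌋ × 882 = 623 × 882 mm
F2: ⌊882/2⌋ × 623 = 441 × 623 mm
F3: ⌊623/2⌋ × 441 = 311 × 441 mm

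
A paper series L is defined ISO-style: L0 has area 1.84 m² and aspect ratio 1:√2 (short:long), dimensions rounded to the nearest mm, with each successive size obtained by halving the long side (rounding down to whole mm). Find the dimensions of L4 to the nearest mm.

Let L0's short side be w mm. w · w√2 = 1.84 m² = 1,840,000 mm², so w ≈ 1140.6 mm and w√2 ≈ 1613.1 mm → L0 = 1141 × 1613 mm.
L1: ⌊1613/2⌋ × 1141 = 806 × 1141 mm
L2: ⌊1141/2⌋ × 806 = 570 × 806 mm
L3: ⌊806/2⌋ × 570 = 403 × 570 mm
L4: ⌊570/2⌋ × 403 = 285 × 403 mm

285 × 403 mm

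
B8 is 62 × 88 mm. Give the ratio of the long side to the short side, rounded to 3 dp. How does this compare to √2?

88 / 62 = 1.419
ISO 216 targets √2 ≈ 1.414; the +0.005 deviation is from mm rounding.

1.419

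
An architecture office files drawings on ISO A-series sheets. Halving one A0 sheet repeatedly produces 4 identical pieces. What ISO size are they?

A2

4 = 2^2, so 2 halving steps.
A0 → A1 → … → A2 after 2 steps.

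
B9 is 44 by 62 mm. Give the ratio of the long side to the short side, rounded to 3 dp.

62 / 44 = 1.409
ISO 216 targets √2 ≈ 1.414; the -0.005 deviation is from mm rounding.

1.409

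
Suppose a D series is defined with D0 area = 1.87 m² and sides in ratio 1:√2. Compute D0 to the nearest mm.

1150 × 1626 mm

Let the short side be w mm. Then w · w√2 = 1.87 m² = 1,870,000 mm².
w² = 1,870,000/√2, so w ≈ 1149.9 mm; long side = w√2 ≈ 1626.2 mm.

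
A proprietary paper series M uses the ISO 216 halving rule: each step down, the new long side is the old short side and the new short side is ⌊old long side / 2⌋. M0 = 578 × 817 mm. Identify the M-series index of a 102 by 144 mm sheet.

M0: 578 × 817 mm
M1: 408 × 578 mm
M2: 289 × 408 mm
M3: 204 × 289 mm
M4: 144 × 204 mm
M5: 102 × 144 mm
M6: 72 × 102 mm
→ matches M5.

M5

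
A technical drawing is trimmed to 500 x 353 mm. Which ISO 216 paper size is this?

Aspect ratio 500/353 ≈ 1.416 — close to the ISO √2 ≈ 1.414.
In the B-series (B0 = 1000 × 1414 mm): B3 = 353 × 500 mm.

B3 (353 × 500 mm)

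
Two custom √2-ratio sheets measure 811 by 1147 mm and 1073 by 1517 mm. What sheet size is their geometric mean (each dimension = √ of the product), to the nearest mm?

933 × 1319 mm

Short side: √(811 · 1073) = √870203 ≈ 932.8 → 933 mm
Long side: √(1147 · 1517) = √1739999 ≈ 1319.1 → 1319 mm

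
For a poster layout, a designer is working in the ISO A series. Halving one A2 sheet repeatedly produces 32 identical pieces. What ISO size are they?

A7

32 = 2^5, so 5 halving steps.
A2 → A3 → … → A7 after 5 steps.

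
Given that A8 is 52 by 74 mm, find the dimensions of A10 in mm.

26 × 37 mm

A9: ⌊74/2⌋ × 52 = 37 × 52 mm
A10: ⌊52/2⌋ × 37 = 26 × 37 mm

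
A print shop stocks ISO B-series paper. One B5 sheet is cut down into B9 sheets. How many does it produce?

Each ISO step halves the sheet: 1 × B5 → 2 × B6 → 4 × B7 → 8 × B8 → …
From B5 to B9 is 4 halving steps: 2^4 = 16.

16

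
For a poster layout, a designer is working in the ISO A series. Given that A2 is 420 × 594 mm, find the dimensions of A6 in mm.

A3: ⌊594/2⌋ × 420 = 297 × 420 mm
A4: ⌊420/2⌋ × 297 = 210 × 297 mm
A5: ⌊297/2⌋ × 210 = 148 × 210 mm
A6: ⌊210/2⌋ × 148 = 105 × 148 mm

105 × 148 mm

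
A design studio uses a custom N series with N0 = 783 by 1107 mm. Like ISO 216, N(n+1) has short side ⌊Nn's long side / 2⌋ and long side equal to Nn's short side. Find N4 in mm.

N1: ⌊1107/2⌋ × 783 = 553 × 783 mm
N2: ⌊783/2⌋ × 553 = 391 × 553 mm
N3: ⌊553/2⌋ × 391 = 276 × 391 mm
N4: ⌊391/2⌋ × 276 = 195 × 276 mm

195 × 276 mm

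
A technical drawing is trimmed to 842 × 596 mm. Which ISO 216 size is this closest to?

Aspect ratio 842/596 ≈ 1.413 — close to the ISO √2 ≈ 1.414.
In the A-series (A0 area = 1 m²): A1 = 594 × 841 mm.
Off by 3 mm total — nearest standard size.

A1 (594 × 841 mm)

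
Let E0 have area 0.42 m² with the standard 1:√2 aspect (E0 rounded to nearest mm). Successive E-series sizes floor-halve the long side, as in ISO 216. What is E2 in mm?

Let E0's short side be w mm. w · w√2 = 0.42 m² = 420,000 mm², so w ≈ 545.0 mm and w√2 ≈ 770.7 mm → E0 = 545 × 771 mm.
E1: ⌊771/2⌋ × 545 = 385 × 545 mm
E2: ⌊545/2⌋ × 385 = 272 × 385 mm

272 × 385 mm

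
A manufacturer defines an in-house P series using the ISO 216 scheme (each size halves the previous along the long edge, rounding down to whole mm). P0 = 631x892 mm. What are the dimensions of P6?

P1 = 446 × 631 mm (from P0 by 1 halving).
P2: ⌊631/2⌋ × 446 = 315 × 446 mm
P3: ⌊446/2⌋ × 315 = 223 × 315 mm
P4: ⌊315/2⌋ × 223 = 157 × 223 mm
P5: ⌊223/2⌋ × 157 = 111 × 157 mm
P6: ⌊157/2⌋ × 111 = 78 × 111 mm

78 × 111 mm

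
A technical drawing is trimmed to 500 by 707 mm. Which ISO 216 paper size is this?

Aspect ratio 707/500 ≈ 1.414 — close to the ISO √2 ≈ 1.414.
In the B-series (B0 = 1000 × 1414 mm): B2 = 500 × 707 mm.

B2 (500 × 707 mm)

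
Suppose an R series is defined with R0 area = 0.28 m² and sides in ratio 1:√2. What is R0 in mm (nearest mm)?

Let the short side be w mm. Then w · w√2 = 0.28 m² = 280,000 mm².
w² = 280,000/√2, so w ≈ 445.0 mm; long side = w√2 ≈ 629.3 mm.

445 × 629 mm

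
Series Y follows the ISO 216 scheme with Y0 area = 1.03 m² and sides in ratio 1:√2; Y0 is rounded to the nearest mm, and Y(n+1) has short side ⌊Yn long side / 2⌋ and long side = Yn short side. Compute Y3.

301 × 426 mm

Let Y0's short side be w mm. w · w√2 = 1.03 m² = 1,030,000 mm², so w ≈ 853.4 mm and w√2 ≈ 1206.9 mm → Y0 = 853 × 1207 mm.
Y1: ⌊1207/2⌋ × 853 = 603 × 853 mm
Y2: ⌊853/2⌋ × 603 = 426 × 603 mm
Y3: ⌊603/2⌋ × 426 = 301 × 426 mm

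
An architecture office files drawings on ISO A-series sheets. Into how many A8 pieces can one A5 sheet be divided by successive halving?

8

Each ISO step halves the sheet: 1 × A5 → 2 × A6 → 4 × A7 → 8 × A8
From A5 to A8 is 3 halving steps: 2^3 = 8.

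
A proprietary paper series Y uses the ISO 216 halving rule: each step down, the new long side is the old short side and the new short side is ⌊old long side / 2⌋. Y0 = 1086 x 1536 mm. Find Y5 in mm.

192 × 271 mm

Y1: ⌊1536/2⌋ × 1086 = 768 × 1086 mm
Y2: ⌊1086/2⌋ × 768 = 543 × 768 mm
Y3: ⌊768/2⌋ × 543 = 384 × 543 mm
Y4: ⌊543/2⌋ × 384 = 271 × 384 mm
Y5: ⌊384/2⌋ × 271 = 192 × 271 mm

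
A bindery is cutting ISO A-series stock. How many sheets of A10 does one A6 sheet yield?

16

Each ISO step halves the sheet: 1 × A6 → 2 × A7 → 4 × A8 → 8 × A9 → …
From A6 to A10 is 4 halving steps: 2^4 = 16.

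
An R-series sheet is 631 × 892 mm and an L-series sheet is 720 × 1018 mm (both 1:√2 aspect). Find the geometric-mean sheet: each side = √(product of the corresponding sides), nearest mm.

674 × 953 mm

Short side: √(631 · 720) = √454320 ≈ 674.0 → 674 mm
Long side: √(892 · 1018) = √908056 ≈ 952.9 → 953 mm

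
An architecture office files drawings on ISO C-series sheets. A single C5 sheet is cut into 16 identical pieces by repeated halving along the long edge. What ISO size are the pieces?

16 = 2^4, so 4 halving steps.
C5 → C6 → … → C9 after 4 steps.

C9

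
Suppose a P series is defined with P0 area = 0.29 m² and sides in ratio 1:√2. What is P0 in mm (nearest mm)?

453 × 640 mm

Let the short side be w mm. Then w · w√2 = 0.29 m² = 290,000 mm².
w² = 290,000/√2, so w ≈ 452.8 mm; long side = w√2 ≈ 640.4 mm.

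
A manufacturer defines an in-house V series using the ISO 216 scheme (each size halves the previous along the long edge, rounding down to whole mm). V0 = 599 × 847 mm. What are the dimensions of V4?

V1: ⌊847/2⌋ × 599 = 423 × 599 mm
V2: ⌊599/2⌋ × 423 = 299 × 423 mm
V3: ⌊423/2⌋ × 299 = 211 × 299 mm
V4: ⌊299/2⌋ × 211 = 149 × 211 mm

149 × 211 mm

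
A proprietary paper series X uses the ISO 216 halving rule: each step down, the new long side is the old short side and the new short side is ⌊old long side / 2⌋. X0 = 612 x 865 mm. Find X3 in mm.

X1: ⌊865/2⌋ × 612 = 432 × 612 mm
X2: ⌊612/2⌋ × 432 = 306 × 432 mm
X3: ⌊432/2⌋ × 306 = 216 × 306 mm

216 × 306 mm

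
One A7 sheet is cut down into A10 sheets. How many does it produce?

A7 = 74 × 105 mm; A10 = 26 × 37 mm.
Each halving step doubles the count; 3 steps from A7 to A10.
2^3 = 8.

8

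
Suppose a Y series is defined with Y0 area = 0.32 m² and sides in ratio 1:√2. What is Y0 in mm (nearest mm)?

Let the short side be w mm. Then w · w√2 = 0.32 m² = 320,000 mm².
w² = 320,000/√2, so w ≈ 475.7 mm; long side = w√2 ≈ 672.7 mm.

476 × 673 mm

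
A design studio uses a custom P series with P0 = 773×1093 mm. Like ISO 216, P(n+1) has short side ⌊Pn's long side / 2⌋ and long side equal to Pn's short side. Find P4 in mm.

P1: ⌊1093/2⌋ × 773 = 546 × 773 mm
P2: ⌊773/2⌋ × 546 = 386 × 546 mm
P3: ⌊546/2⌋ × 386 = 273 × 386 mm
P4: ⌊386/2⌋ × 273 = 193 × 273 mm

193 × 273 mm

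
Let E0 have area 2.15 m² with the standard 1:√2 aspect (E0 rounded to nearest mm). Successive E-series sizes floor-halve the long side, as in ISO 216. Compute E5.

218 × 308 mm

Let E0's short side be w mm. w · w√2 = 2.15 m² = 2,150,000 mm², so w ≈ 1233.0 mm and w√2 ≈ 1743.7 mm → E0 = 1233 × 1744 mm.
E1: ⌊1744/2⌋ × 1233 = 872 × 1233 mm
E2: ⌊1233/2⌋ × 872 = 616 × 872 mm
E3: ⌊872/2⌋ × 616 = 436 × 616 mm
E4: ⌊616/2⌋ × 436 = 308 × 436 mm
E5: ⌊436/2⌋ × 308 = 218 × 308 mm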